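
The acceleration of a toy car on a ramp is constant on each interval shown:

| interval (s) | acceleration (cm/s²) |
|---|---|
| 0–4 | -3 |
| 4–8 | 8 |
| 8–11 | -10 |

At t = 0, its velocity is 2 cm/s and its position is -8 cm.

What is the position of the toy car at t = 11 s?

On each constant-a segment, Δv = aΔt and Δx = v₀Δt + ½aΔt²; chain segment to segment.
0–4 s: v starts 2 cm/s; Δx = 2·4 + ½·-3·4² = -16 cm; v ends -10 cm/s.
4–8 s: v starts -10 cm/s; Δx = -10·4 + ½·8·4² = 24 cm; v ends 22 cm/s.
8–11 s: v starts 22 cm/s; Δx = 22·3 + ½·-10·3² = 21 cm; v ends -8 cm/s.
x(11) = -8 + Σ Δx = 21 cm.

21 cm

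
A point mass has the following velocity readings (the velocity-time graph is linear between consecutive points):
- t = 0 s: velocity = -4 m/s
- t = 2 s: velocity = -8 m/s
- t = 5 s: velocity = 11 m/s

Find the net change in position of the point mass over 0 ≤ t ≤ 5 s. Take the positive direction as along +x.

Net displacement equals the area under the velocity-time graph (areas below the axis count negative).
0–2 s: ½(-4 + -8)(2) = -12 m
2–5 s: ½(-8 + 11)(3) = 4.5 m
Net displacement = -7.5 m

-7.5 m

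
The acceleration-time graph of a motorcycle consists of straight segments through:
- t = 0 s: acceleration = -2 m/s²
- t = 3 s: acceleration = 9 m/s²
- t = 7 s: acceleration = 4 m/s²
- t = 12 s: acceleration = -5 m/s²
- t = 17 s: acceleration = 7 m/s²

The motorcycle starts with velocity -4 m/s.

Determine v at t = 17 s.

Δv equals the area under the a-t graph; then v = v₀ + Δv.
0–3 s: ½(-2 + 9)(3) = 10.5 m/s
3–7 s: ½(9 + 4)(4) = 26 m/s
7–12 s: ½(4 + -5)(5) = -2.5 m/s
12–17 s: ½(-5 + 7)(5) = 5 m/s
Δv = 39 m/s, so v(17) = -4 + (39) = 35 m/s.

35 m/s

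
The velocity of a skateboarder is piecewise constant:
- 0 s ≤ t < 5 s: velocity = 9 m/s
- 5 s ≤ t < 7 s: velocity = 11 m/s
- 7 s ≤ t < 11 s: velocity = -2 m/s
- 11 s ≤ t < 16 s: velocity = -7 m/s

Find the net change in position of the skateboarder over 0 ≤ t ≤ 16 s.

24 m

Net displacement equals the area under the velocity-time graph (areas below the axis count negative).
0–5 s: 9 × 5 = 45 m
5–7 s: 11 × 2 = 22 m
7–11 s: -2 × 4 = -8 m
11–16 s: -7 × 5 = -35 m
Net displacement = 24 m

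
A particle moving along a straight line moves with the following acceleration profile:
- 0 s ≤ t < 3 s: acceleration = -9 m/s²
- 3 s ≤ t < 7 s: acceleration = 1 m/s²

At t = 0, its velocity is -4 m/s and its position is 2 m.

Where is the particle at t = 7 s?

On each constant-a segment, Δv = aΔt and Δx = v₀Δt + ½aΔt²; chain segment to segment.
0–3 s: v starts -4 m/s; Δx = -4·3 + ½·-9·3² = -52.5 m; v ends -31 m/s.
3–7 s: v starts -31 m/s; Δx = -31·4 + ½·1·4² = -116 m; v ends -27 m/s.
x(7) = 2 + Σ Δx = -166.5 m.

-166.5 m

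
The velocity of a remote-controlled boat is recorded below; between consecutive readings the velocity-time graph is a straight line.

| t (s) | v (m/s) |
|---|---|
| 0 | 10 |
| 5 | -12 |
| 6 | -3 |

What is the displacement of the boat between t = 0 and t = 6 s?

Displacement is the signed area under the v-t curve.
0–5 s: ½(10 + -12)(5) = -5 m
5–6 s: ½(-12 + -3)(1) = -7.5 m
Net displacement = -12.5 m

-12.5 m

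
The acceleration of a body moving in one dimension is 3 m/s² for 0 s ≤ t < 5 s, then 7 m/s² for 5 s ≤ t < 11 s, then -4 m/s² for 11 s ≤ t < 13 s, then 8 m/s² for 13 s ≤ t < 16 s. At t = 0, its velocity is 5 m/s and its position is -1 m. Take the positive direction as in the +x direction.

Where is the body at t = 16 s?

621.5 m

On each constant-a segment, Δv = aΔt and Δx = v₀Δt + ½aΔt²; chain segment to segment.
0–5 s: v starts 5 m/s; Δx = 5·5 + ½·3·5² = 62.5 m; v ends 20 m/s.
5–11 s: v starts 20 m/s; Δx = 20·6 + ½·7·6² = 246 m; v ends 62 m/s.
11–13 s: v starts 62 m/s; Δx = 62·2 + ½·-4·2² = 116 m; v ends 54 m/s.
13–16 s: v starts 54 m/s; Δx = 54·3 + ½·8·3² = 198 m; v ends 78 m/s.
x(16) = -1 + Σ Δx = 621.5 m.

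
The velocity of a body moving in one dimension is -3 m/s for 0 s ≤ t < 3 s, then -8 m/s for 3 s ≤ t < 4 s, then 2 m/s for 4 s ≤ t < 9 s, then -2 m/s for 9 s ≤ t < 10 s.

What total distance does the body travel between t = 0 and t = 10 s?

Distance (not displacement) is the total path length: add the absolute areas under v-t.
0–3 s: |-3| × 3 = 9 m
3–4 s: |-8| × 1 = 8 m
4–9 s: |2| × 5 = 10 m
9–10 s: |-2| × 1 = 2 m
Total distance = 29 m

29 m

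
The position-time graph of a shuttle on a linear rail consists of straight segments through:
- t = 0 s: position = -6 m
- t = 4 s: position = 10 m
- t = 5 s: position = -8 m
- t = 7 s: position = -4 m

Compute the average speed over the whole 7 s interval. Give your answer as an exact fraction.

38/7 m/s

Average speed = (total path length)/(elapsed time); on a piecewise-linear x-t graph the path length is Σ|Δx|.
0–4 s: |Δx| = |10 − -6| = 16 m
4–5 s: |Δx| = |-8 − 10| = 18 m
5–7 s: |Δx| = |-4 − -8| = 4 m
Total path = 38 m; average speed = 38/7 = 38/7 m/s.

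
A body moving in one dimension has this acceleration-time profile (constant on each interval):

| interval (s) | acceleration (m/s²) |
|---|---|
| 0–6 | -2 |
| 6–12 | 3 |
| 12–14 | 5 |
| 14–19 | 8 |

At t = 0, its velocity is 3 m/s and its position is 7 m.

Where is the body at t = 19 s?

212 m

On each constant-a segment, Δv = aΔt and Δx = v₀Δt + ½aΔt²; chain segment to segment.
0–6 s: v starts 3 m/s; Δx = 3·6 + ½·-2·6² = -18 m; v ends -9 m/s.
6–12 s: v starts -9 m/s; Δx = -9·6 + ½·3·6² = 0 m; v ends 9 m/s.
12–14 s: v starts 9 m/s; Δx = 9·2 + ½·5·2² = 28 m; v ends 19 m/s.
14–19 s: v starts 19 m/s; Δx = 19·5 + ½·8·5² = 195 m; v ends 59 m/s.
x(19) = 7 + Σ Δx = 212 m.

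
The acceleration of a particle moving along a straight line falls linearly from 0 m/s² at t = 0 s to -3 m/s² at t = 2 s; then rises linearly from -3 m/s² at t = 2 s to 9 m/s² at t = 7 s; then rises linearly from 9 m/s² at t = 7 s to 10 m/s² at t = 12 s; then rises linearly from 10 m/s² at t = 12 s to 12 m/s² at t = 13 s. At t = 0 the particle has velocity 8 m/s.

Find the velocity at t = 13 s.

78.5 m/s

Δv equals the area under the a-t graph; then v = v₀ + Δv.
0–2 s: ½(0 + -3)(2) = -3 m/s
2–7 s: ½(-3 + 9)(5) = 15 m/s
7–12 s: ½(9 + 10)(5) = 47.5 m/s
12–13 s: ½(10 + 12)(1) = 11 m/s
Δv = 70.5 m/s, so v(13) = 8 + (70.5) = 78.5 m/s.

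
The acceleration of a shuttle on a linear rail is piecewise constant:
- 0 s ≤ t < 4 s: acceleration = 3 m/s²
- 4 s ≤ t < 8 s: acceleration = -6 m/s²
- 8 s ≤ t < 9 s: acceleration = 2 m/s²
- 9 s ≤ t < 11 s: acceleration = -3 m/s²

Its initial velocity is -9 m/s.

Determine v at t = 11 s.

-25 m/s

Δv equals the area under the a-t graph; then v = v₀ + Δv.
0–4 s: 3 × 4 = 12 m/s
4–8 s: -6 × 4 = -24 m/s
8–9 s: 2 × 1 = 2 m/s
9–11 s: -3 × 2 = -6 m/s
Δv = -16 m/s, so v(11) = -9 + (-16) = -25 m/s.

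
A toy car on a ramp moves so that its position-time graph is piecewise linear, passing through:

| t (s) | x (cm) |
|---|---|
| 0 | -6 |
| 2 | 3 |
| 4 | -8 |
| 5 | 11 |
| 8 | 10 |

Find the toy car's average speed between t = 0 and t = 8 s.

Average speed = (total path length)/(elapsed time); on a piecewise-linear x-t graph the path length is Σ|Δx|.
0–2 s: |Δx| = |3 − -6| = 9 cm
2–4 s: |Δx| = |-8 − 3| = 11 cm
4–5 s: |Δx| = |11 − -8| = 19 cm
5–8 s: |Δx| = |10 − 11| = 1 cm
Total path = 40 cm; average speed = 40/8 = 5 cm/s.

5 cm/s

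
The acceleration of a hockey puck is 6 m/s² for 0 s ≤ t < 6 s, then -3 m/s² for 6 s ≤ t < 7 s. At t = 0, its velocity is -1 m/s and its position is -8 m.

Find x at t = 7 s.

127.5 m

On each constant-a segment, Δv = aΔt and Δx = v₀Δt + ½aΔt²; chain segment to segment.
0–6 s: v starts -1 m/s; Δx = -1·6 + ½·6·6² = 102 m; v ends 35 m/s.
6–7 s: v starts 35 m/s; Δx = 35·1 + ½·-3·1² = 33.5 m; v ends 32 m/s.
x(7) = -8 + Σ Δx = 127.5 m.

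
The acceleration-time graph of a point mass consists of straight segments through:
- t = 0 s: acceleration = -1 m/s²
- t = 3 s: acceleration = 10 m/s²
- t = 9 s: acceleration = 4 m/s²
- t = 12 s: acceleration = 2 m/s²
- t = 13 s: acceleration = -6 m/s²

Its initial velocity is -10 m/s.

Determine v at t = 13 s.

Δv equals the area under the a-t graph; then v = v₀ + Δv.
0–3 s: ½(-1 + 10)(3) = 13.5 m/s
3–9 s: ½(10 + 4)(6) = 42 m/s
9–12 s: ½(4 + 2)(3) = 9 m/s
12–13 s: ½(2 + -6)(1) = -2 m/s
Δv = 62.5 m/s, so v(13) = -10 + (62.5) = 52.5 m/s.

52.5 m/s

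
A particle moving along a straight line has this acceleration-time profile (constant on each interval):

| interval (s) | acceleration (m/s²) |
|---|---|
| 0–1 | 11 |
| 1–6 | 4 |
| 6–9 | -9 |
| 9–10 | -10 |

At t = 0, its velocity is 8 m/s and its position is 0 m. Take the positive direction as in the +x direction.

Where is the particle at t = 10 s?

On each constant-a segment, Δv = aΔt and Δx = v₀Δt + ½aΔt²; chain segment to segment.
0–1 s: v starts 8 m/s; Δx = 8·1 + ½·11·1² = 13.5 m; v ends 19 m/s.
1–6 s: v starts 19 m/s; Δx = 19·5 + ½·4·5² = 145 m; v ends 39 m/s.
6–9 s: v starts 39 m/s; Δx = 39·3 + ½·-9·3² = 76.5 m; v ends 12 m/s.
9–10 s: v starts 12 m/s; Δx = 12·1 + ½·-10·1² = 7 m; v ends 2 m/s.
x(10) = 0 + Σ Δx = 242 m.

242 m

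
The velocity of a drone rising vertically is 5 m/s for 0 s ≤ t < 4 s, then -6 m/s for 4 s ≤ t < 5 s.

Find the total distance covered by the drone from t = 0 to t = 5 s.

Total distance travelled is ∫|v| dt — sum the magnitudes of each area piece.
0–4 s: |5| × 4 = 20 m
4–5 s: |-6| × 1 = 6 m
Total distance = 26 m

26 m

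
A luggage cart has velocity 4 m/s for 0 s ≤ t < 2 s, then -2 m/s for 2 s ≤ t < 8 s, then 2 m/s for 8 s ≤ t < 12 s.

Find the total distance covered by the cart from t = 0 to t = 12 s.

28 m

Total distance travelled is ∫|v| dt — sum the magnitudes of each area piece.
0–2 s: |4| × 2 = 8 m
2–8 s: |-2| × 6 = 12 m
8–12 s: |2| × 4 = 8 m
Total distance = 28 m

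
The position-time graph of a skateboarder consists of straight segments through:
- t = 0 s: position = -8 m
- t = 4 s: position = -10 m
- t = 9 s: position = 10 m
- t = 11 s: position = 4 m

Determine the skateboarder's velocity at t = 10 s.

Velocity is the slope of the x-t graph on 9–11 s: (4 − 10)/(11 − 9) = -3 m/s.

-3 m/s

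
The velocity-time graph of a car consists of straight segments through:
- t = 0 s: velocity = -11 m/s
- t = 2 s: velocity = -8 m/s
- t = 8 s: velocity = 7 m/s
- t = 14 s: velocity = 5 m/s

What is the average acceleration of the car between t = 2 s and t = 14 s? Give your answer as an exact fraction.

13/12 m/s²

Average acceleration = Δv/Δt = (5 − -8)/(14 − 2) = 13/12 m/s².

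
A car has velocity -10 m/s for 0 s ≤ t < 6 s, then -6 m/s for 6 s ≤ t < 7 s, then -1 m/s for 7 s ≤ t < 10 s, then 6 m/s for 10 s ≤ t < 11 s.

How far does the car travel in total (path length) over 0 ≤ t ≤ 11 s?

75 m

Distance (not displacement) is the total path length: add the absolute areas under v-t.
0–6 s: |-10| × 6 = 60 m
6–7 s: |-6| × 1 = 6 m
7–10 s: |-1| × 3 = 3 m
10–11 s: |6| × 1 = 6 m
Total distance = 75 m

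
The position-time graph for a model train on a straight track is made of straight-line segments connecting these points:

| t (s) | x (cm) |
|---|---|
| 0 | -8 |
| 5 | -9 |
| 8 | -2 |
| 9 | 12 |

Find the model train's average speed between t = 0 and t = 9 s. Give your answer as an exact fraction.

Average speed = (total path length)/(elapsed time); on a piecewise-linear x-t graph the path length is Σ|Δx|.
0–5 s: |Δx| = |-9 − -8| = 1 cm
5–8 s: |Δx| = |-2 − -9| = 7 cm
8–9 s: |Δx| = |12 − -2| = 14 cm
Total path = 22 cm; average speed = 22/9 = 22/9 cm/s.

22/9 cm/s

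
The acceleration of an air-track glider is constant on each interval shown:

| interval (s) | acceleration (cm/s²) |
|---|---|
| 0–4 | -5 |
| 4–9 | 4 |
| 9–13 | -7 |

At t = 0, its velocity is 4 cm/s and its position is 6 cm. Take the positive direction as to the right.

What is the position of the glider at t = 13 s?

-88 cm

On each constant-a segment, Δv = aΔt and Δx = v₀Δt + ½aΔt²; chain segment to segment.
0–4 s: v starts 4 cm/s; Δx = 4·4 + ½·-5·4² = -24 cm; v ends -16 cm/s.
4–9 s: v starts -16 cm/s; Δx = -16·5 + ½·4·5² = -30 cm; v ends 4 cm/s.
9–13 s: v starts 4 cm/s; Δx = 4·4 + ½·-7·4² = -40 cm; v ends -24 cm/s.
x(13) = 6 + Σ Δx = -88 cm.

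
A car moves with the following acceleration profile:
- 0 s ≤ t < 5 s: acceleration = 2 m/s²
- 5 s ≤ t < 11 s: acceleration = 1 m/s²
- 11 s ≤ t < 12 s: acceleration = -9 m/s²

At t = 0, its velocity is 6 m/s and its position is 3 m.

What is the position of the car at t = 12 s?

189.5 m

On each constant-a segment, Δv = aΔt and Δx = v₀Δt + ½aΔt²; chain segment to segment.
0–5 s: v starts 6 m/s; Δx = 6·5 + ½·2·5² = 55 m; v ends 16 m/s.
5–11 s: v starts 16 m/s; Δx = 16·6 + ½·1·6² = 114 m; v ends 22 m/s.
11–12 s: v starts 22 m/s; Δx = 22·1 + ½·-9·1² = 17.5 m; v ends 13 m/s.
x(12) = 3 + Σ Δx = 189.5 m.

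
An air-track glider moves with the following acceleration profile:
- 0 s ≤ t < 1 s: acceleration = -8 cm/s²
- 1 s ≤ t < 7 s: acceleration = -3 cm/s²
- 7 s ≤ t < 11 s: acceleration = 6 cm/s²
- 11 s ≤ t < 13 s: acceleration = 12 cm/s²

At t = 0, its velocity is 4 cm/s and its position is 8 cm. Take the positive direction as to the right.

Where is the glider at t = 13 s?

-82 cm

On each constant-a segment, Δv = aΔt and Δx = v₀Δt + ½aΔt²; chain segment to segment.
0–1 s: v starts 4 cm/s; Δx = 4·1 + ½·-8·1² = 0 cm; v ends -4 cm/s.
1–7 s: v starts -4 cm/s; Δx = -4·6 + ½·-3·6² = -78 cm; v ends -22 cm/s.
7–11 s: v starts -22 cm/s; Δx = -22·4 + ½·6·4² = -40 cm; v ends 2 cm/s.
11–13 s: v starts 2 cm/s; Δx = 2·2 + ½·12·2² = 28 cm; v ends 26 cm/s.
x(13) = 8 + Σ Δx = -82 cm.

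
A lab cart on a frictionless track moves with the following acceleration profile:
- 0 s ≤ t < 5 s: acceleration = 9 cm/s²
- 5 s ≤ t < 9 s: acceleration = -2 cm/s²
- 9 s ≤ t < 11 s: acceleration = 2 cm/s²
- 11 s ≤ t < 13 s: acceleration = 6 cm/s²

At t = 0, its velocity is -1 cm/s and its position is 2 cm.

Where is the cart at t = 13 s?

On each constant-a segment, Δv = aΔt and Δx = v₀Δt + ½aΔt²; chain segment to segment.
0–5 s: v starts -1 cm/s; Δx = -1·5 + ½·9·5² = 107.5 cm; v ends 44 cm/s.
5–9 s: v starts 44 cm/s; Δx = 44·4 + ½·-2·4² = 160 cm; v ends 36 cm/s.
9–11 s: v starts 36 cm/s; Δx = 36·2 + ½·2·2² = 76 cm; v ends 40 cm/s.
11–13 s: v starts 40 cm/s; Δx = 40·2 + ½·6·2² = 92 cm; v ends 52 cm/s.
x(13) = 2 + Σ Δx = 437.5 cm.

437.5 cm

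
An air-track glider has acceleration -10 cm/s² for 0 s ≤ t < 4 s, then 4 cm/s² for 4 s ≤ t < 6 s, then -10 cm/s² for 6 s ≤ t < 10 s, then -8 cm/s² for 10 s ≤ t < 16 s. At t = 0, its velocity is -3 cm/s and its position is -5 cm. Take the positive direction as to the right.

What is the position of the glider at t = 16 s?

-989 cm

On each constant-a segment, Δv = aΔt and Δx = v₀Δt + ½aΔt²; chain segment to segment.
0–4 s: v starts -3 cm/s; Δx = -3·4 + ½·-10·4² = -92 cm; v ends -43 cm/s.
4–6 s: v starts -43 cm/s; Δx = -43·2 + ½·4·2² = -78 cm; v ends -35 cm/s.
6–10 s: v starts -35 cm/s; Δx = -35·4 + ½·-10·4² = -220 cm; v ends -75 cm/s.
10–16 s: v starts -75 cm/s; Δx = -75·6 + ½·-8·6² = -594 cm; v ends -123 cm/s.
x(16) = -5 + Σ Δx = -989 cm.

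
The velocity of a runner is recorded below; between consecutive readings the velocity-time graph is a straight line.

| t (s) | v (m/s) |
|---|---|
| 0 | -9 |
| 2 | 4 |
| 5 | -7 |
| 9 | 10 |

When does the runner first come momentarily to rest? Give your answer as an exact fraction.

t = 18/13 s

v changes sign on 0–2 s (from -9 to 4); the graph is linear there, so v = 0 at t = 0 + (9)·(2 − 0)/(4 − -9) = 18/13 s.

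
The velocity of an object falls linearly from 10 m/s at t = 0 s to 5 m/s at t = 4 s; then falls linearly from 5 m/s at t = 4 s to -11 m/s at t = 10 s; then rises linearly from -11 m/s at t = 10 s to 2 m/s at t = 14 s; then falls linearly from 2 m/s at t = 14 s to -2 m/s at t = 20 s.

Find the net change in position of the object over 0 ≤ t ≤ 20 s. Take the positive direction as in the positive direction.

Net displacement equals the area under the velocity-time graph (areas below the axis count negative).
0–4 s: ½(10 + 5)(4) = 30 m
4–10 s: ½(5 + -11)(6) = -18 m
10–14 s: ½(-11 + 2)(4) = -18 m
14–20 s: ½(2 + -2)(6) = 0 m
Net displacement = -6 m

-6 m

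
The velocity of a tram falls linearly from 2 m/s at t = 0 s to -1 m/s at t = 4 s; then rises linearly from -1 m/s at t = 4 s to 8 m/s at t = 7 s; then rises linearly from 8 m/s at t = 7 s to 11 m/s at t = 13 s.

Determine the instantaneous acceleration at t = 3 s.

Acceleration is the slope of the v-t graph on 0–4 s: (-1 − 2)/(4 − 0) = -0.75 m/s².

-0.75 m/s²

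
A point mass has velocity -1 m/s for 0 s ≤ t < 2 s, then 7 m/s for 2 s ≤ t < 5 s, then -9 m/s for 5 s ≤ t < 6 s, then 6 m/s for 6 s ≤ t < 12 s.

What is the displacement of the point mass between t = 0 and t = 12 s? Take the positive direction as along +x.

46 m

Net displacement equals the area under the velocity-time graph (areas below the axis count negative).
0–2 s: -1 × 2 = -2 m
2–5 s: 7 × 3 = 21 m
5–6 s: -9 × 1 = -9 m
6–12 s: 6 × 6 = 36 m
Net displacement = 46 m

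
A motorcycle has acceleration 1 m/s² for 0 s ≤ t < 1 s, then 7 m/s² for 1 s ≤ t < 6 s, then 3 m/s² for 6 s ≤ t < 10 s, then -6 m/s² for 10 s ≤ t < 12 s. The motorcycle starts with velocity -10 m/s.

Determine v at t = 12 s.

26 m/s

Δv equals the area under the a-t graph; then v = v₀ + Δv.
0–1 s: 1 × 1 = 1 m/s
1–6 s: 7 × 5 = 35 m/s
6–10 s: 3 × 4 = 12 m/s
10–12 s: -6 × 2 = -12 m/s
Δv = 36 m/s, so v(12) = -10 + (36) = 26 m/s.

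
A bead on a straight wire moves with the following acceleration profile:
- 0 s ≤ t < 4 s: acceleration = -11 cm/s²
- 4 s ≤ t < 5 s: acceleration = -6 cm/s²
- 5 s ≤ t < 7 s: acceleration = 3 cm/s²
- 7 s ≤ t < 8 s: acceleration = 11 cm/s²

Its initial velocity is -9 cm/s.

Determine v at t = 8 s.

-42 cm/s

Δv equals the area under the a-t graph; then v = v₀ + Δv.
0–4 s: -11 × 4 = -44 cm/s
4–5 s: -6 × 1 = -6 cm/s
5–7 s: 3 × 2 = 6 cm/s
7–8 s: 11 × 1 = 11 cm/s
Δv = -33 cm/s, so v(8) = -9 + (-33) = -42 cm/s.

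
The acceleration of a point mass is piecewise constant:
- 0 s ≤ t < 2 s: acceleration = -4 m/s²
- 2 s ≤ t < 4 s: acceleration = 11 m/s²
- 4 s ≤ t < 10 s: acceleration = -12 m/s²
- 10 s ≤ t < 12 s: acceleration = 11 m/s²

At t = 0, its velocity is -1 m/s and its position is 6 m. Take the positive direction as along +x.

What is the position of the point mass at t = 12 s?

-234 m

On each constant-a segment, Δv = aΔt and Δx = v₀Δt + ½aΔt²; chain segment to segment.
0–2 s: v starts -1 m/s; Δx = -1·2 + ½·-4·2² = -10 m; v ends -9 m/s.
2–4 s: v starts -9 m/s; Δx = -9·2 + ½·11·2² = 4 m; v ends 13 m/s.
4–10 s: v starts 13 m/s; Δx = 13·6 + ½·-12·6² = -138 m; v ends -59 m/s.
10–12 s: v starts -59 m/s; Δx = -59·2 + ½·11·2² = -96 m; v ends -37 m/s.
x(12) = 6 + Σ Δx = -234 m.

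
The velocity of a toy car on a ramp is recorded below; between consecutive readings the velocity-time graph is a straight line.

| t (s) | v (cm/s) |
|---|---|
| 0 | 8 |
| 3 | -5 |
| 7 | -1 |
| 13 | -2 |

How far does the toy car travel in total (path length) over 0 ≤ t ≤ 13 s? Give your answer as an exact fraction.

813/26 cm

Distance (not displacement) is the total path length: add the absolute areas under v-t.
0–3 s: v = 0 at t = 24/13 s; triangle areas 96/13 + 75/26 = 267/26 cm
3–7 s: |½(-5 + -1)(4)| = 12 cm
7–13 s: |½(-1 + -2)(6)| = 9 cm
Total distance = 813/26 cm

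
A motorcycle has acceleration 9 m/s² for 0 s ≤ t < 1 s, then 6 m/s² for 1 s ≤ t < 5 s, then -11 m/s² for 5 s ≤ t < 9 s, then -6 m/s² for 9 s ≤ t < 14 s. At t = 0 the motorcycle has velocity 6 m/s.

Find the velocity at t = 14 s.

-35 m/s

Δv equals the area under the a-t graph; then v = v₀ + Δv.
0–1 s: 9 × 1 = 9 m/s
1–5 s: 6 × 4 = 24 m/s
5–9 s: -11 × 4 = -44 m/s
9–14 s: -6 × 5 = -30 m/s
Δv = -41 m/s, so v(14) = 6 + (-41) = -35 m/s.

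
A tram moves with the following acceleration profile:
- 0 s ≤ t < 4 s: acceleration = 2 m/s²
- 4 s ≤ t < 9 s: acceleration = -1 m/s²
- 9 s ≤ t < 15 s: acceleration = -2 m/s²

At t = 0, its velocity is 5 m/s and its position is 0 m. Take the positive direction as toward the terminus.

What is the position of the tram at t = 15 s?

100.5 m

On each constant-a segment, Δv = aΔt and Δx = v₀Δt + ½aΔt²; chain segment to segment.
0–4 s: v starts 5 m/s; Δx = 5·4 + ½·2·4² = 36 m; v ends 13 m/s.
4–9 s: v starts 13 m/s; Δx = 13·5 + ½·-1·5² = 52.5 m; v ends 8 m/s.
9–15 s: v starts 8 m/s; Δx = 8·6 + ½·-2·6² = 12 m; v ends -4 m/s.
x(15) = 0 + Σ Δx = 100.5 m.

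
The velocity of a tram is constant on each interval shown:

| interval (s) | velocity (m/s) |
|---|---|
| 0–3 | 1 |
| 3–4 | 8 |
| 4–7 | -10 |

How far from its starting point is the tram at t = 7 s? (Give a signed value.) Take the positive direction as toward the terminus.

Net displacement equals the area under the velocity-time graph (areas below the axis count negative).
0–3 s: 1 × 3 = 3 m
3–4 s: 8 × 1 = 8 m
4–7 s: -10 × 3 = -30 m
Net displacement = -19 m

-19 m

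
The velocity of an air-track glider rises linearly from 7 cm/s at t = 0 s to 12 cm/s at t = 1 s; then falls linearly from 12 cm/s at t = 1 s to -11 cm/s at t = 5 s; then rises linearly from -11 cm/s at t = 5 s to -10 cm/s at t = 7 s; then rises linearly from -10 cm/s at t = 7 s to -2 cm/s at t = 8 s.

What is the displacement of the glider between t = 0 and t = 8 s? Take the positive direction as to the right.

Net displacement equals the area under the velocity-time graph (areas below the axis count negative).
0–1 s: ½(7 + 12)(1) = 9.5 cm
1–5 s: ½(12 + -11)(4) = 2 cm
5–7 s: ½(-11 + -10)(2) = -21 cm
7–8 s: ½(-10 + -2)(1) = -6 cm
Net displacement = -15.5 cm

-15.5 cm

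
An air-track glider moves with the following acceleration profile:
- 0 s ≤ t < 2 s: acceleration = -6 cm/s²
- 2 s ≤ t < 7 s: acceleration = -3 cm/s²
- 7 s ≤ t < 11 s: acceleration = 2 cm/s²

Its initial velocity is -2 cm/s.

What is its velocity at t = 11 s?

-21 cm/s

Δv equals the area under the a-t graph; then v = v₀ + Δv.
0–2 s: -6 × 2 = -12 cm/s
2–7 s: -3 × 5 = -15 cm/s
7–11 s: 2 × 4 = 8 cm/s
Δv = -19 cm/s, so v(11) = -2 + (-19) = -21 cm/s.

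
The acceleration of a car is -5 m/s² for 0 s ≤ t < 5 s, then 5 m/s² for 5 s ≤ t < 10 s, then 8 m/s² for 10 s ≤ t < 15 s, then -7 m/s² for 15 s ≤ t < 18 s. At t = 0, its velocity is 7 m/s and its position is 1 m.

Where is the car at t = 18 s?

On each constant-a segment, Δv = aΔt and Δx = v₀Δt + ½aΔt²; chain segment to segment.
0–5 s: v starts 7 m/s; Δx = 7·5 + ½·-5·5² = -27.5 m; v ends -18 m/s.
5–10 s: v starts -18 m/s; Δx = -18·5 + ½·5·5² = -27.5 m; v ends 7 m/s.
10–15 s: v starts 7 m/s; Δx = 7·5 + ½·8·5² = 135 m; v ends 47 m/s.
15–18 s: v starts 47 m/s; Δx = 47·3 + ½·-7·3² = 109.5 m; v ends 26 m/s.
x(18) = 1 + Σ Δx = 190.5 m.

190.5 m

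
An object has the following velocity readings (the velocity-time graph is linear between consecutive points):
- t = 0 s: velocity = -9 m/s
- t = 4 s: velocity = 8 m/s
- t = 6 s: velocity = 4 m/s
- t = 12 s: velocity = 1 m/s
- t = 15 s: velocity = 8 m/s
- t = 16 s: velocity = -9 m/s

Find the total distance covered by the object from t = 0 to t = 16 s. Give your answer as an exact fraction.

1051/17 m

Distance (not displacement) is the total path length: add the absolute areas under v-t.
0–4 s: v = 0 at t = 36/17 s; triangle areas 162/17 + 128/17 = 290/17 m
4–6 s: |½(8 + 4)(2)| = 12 m
6–12 s: |½(4 + 1)(6)| = 15 m
12–15 s: |½(1 + 8)(3)| = 13.5 m
15–16 s: v = 0 at t = 263/17 s; triangle areas 32/17 + 81/34 = 145/34 m
Total distance = 1051/17 m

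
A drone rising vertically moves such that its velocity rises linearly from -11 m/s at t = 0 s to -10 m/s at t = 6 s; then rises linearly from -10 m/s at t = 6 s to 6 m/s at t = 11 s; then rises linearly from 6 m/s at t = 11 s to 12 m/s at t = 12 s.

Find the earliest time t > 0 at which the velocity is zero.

v changes sign on 6–11 s (from -10 to 6); the graph is linear there, so v = 0 at t = 6 + (10)·(11 − 6)/(6 − -10) = 9.125 s.

t = 9.125 s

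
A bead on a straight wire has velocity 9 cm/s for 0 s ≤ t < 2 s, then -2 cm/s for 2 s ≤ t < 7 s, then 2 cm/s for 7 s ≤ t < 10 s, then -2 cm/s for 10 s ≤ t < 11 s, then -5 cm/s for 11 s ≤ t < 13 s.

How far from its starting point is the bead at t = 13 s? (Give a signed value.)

Displacement is the signed area under the v-t curve.
0–2 s: 9 × 2 = 18 cm
2–7 s: -2 × 5 = -10 cm
7–10 s: 2 × 3 = 6 cm
10–11 s: -2 × 1 = -2 cm
11–13 s: -5 × 2 = -10 cm
Net displacement = 2 cm

2 cm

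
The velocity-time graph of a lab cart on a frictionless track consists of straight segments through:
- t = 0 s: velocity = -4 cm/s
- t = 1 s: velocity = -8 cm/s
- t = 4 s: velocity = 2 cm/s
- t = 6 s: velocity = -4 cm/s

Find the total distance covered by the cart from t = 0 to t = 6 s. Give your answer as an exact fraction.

Distance (not displacement) is the total path length: add the absolute areas under v-t.
0–1 s: |½(-4 + -8)(1)| = 6 cm
1–4 s: v = 0 at t = 3.4 s; triangle areas 9.6 + 0.6 = 10.2 cm
4–6 s: v = 0 at t = 14/3 s; triangle areas 2/3 + 8/3 = 10/3 cm
Total distance = 293/15 cm

293/15 cm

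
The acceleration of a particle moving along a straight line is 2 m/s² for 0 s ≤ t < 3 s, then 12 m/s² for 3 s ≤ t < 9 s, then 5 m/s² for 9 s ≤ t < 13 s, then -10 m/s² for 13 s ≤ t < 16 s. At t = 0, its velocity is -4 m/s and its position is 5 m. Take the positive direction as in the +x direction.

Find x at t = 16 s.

On each constant-a segment, Δv = aΔt and Δx = v₀Δt + ½aΔt²; chain segment to segment.
0–3 s: v starts -4 m/s; Δx = -4·3 + ½·2·3² = -3 m; v ends 2 m/s.
3–9 s: v starts 2 m/s; Δx = 2·6 + ½·12·6² = 228 m; v ends 74 m/s.
9–13 s: v starts 74 m/s; Δx = 74·4 + ½·5·4² = 336 m; v ends 94 m/s.
13–16 s: v starts 94 m/s; Δx = 94·3 + ½·-10·3² = 237 m; v ends 64 m/s.
x(16) = 5 + Σ Δx = 803 m.

803 m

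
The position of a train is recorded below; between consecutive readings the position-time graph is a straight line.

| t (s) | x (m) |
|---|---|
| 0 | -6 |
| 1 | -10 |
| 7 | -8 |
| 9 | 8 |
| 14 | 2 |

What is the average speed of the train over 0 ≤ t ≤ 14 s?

Average speed = (total path length)/(elapsed time); on a piecewise-linear x-t graph the path length is Σ|Δx|.
0–1 s: |Δx| = |-10 − -6| = 4 m
1–7 s: |Δx| = |-8 − -10| = 2 m
7–9 s: |Δx| = |8 − -8| = 16 m
9–14 s: |Δx| = |2 − 8| = 6 m
Total path = 28 m; average speed = 28/14 = 2 m/s.

2 m/s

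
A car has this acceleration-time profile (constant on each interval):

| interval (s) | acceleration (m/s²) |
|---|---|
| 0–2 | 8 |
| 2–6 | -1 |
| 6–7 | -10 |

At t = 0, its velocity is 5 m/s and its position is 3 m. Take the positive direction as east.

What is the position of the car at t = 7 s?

On each constant-a segment, Δv = aΔt and Δx = v₀Δt + ½aΔt²; chain segment to segment.
0–2 s: v starts 5 m/s; Δx = 5·2 + ½·8·2² = 26 m; v ends 21 m/s.
2–6 s: v starts 21 m/s; Δx = 21·4 + ½·-1·4² = 76 m; v ends 17 m/s.
6–7 s: v starts 17 m/s; Δx = 17·1 + ½·-10·1² = 12 m; v ends 7 m/s.
x(7) = 3 + Σ Δx = 117 m.

117 m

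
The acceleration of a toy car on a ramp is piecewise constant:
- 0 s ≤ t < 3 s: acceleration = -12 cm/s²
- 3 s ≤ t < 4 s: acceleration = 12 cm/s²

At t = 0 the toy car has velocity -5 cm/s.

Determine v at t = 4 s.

Δv equals the area under the a-t graph; then v = v₀ + Δv.
0–3 s: -12 × 3 = -36 cm/s
3–4 s: 12 × 1 = 12 cm/s
Δv = -24 cm/s, so v(4) = -5 + (-24) = -29 cm/s.

-29 cm/s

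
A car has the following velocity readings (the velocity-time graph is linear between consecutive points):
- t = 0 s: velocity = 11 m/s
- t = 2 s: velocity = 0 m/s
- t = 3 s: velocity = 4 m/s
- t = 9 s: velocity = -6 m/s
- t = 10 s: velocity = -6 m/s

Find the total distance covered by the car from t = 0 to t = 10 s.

Total distance travelled is ∫|v| dt — sum the magnitudes of each area piece.
0–2 s: |½(11 + 0)(2)| = 11 m
2–3 s: |½(0 + 4)(1)| = 2 m
3–9 s: v = 0 at t = 5.4 s; triangle areas 4.8 + 10.8 = 15.6 m
9–10 s: |-6| × 1 = 6 m
Total distance = 34.6 m

34.6 m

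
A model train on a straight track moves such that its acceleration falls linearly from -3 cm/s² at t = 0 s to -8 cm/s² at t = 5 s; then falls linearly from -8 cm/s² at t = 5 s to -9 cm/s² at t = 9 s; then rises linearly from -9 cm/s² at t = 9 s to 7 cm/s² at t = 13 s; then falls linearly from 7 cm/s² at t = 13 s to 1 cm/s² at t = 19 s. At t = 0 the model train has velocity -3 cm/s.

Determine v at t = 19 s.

-44.5 cm/s

Δv equals the area under the a-t graph; then v = v₀ + Δv.
0–5 s: ½(-3 + -8)(5) = -27.5 cm/s
5–9 s: ½(-8 + -9)(4) = -34 cm/s
9–13 s: ½(-9 + 7)(4) = -4 cm/s
13–19 s: ½(7 + 1)(6) = 24 cm/s
Δv = -41.5 cm/s, so v(19) = -3 + (-41.5) = -44.5 cm/s.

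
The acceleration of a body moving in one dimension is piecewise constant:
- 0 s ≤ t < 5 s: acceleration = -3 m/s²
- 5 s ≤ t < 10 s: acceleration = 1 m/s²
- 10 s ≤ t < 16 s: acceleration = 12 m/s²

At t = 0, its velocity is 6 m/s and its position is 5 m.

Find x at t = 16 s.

157 m

On each constant-a segment, Δv = aΔt and Δx = v₀Δt + ½aΔt²; chain segment to segment.
0–5 s: v starts 6 m/s; Δx = 6·5 + ½·-3·5² = -7.5 m; v ends -9 m/s.
5–10 s: v starts -9 m/s; Δx = -9·5 + ½·1·5² = -32.5 m; v ends -4 m/s.
10–16 s: v starts -4 m/s; Δx = -4·6 + ½·12·6² = 192 m; v ends 68 m/s.
x(16) = 5 + Σ Δx = 157 m.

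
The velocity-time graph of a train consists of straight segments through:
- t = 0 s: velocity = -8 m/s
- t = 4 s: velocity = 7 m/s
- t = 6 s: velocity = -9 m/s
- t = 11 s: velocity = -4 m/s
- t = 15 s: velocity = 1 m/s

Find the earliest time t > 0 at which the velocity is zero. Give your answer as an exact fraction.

v changes sign on 0–4 s (from -8 to 7); the graph is linear there, so v = 0 at t = 0 + (8)·(4 − 0)/(7 − -8) = 32/15 s.

t = 32/15 s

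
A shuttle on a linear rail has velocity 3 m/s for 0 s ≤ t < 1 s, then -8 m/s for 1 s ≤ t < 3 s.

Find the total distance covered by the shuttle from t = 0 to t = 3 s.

19 m

Total distance travelled is ∫|v| dt — sum the magnitudes of each area piece.
0–1 s: |3| × 1 = 3 m
1–3 s: |-8| × 2 = 16 m
Total distance = 19 m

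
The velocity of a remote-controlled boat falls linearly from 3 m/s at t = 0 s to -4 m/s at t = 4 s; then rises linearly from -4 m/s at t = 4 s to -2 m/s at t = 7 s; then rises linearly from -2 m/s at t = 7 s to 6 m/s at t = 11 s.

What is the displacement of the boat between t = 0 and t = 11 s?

Net displacement equals the area under the velocity-time graph (areas below the axis count negative).
0–4 s: ½(3 + -4)(4) = -2 m
4–7 s: ½(-4 + -2)(3) = -9 m
7–11 s: ½(-2 + 6)(4) = 8 m
Net displacement = -3 m

-3 m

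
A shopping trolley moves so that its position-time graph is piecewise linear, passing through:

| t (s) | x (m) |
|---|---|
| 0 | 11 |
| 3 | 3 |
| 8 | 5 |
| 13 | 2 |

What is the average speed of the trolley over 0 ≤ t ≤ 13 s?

1 m/s

Average speed = (total path length)/(elapsed time); on a piecewise-linear x-t graph the path length is Σ|Δx|.
0–3 s: |Δx| = |3 − 11| = 8 m
3–8 s: |Δx| = |5 − 3| = 2 m
8–13 s: |Δx| = |2 − 5| = 3 m
Total path = 13 m; average speed = 13/13 = 1 m/s.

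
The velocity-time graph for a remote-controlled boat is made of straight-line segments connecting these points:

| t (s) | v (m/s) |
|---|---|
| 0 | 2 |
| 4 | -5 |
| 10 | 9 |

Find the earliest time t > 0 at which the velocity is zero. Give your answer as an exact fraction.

v changes sign on 0–4 s (from 2 to -5); the graph is linear there, so v = 0 at t = 0 + (-2)·(4 − 0)/(-5 − 2) = 8/7 s.

t = 8/7 s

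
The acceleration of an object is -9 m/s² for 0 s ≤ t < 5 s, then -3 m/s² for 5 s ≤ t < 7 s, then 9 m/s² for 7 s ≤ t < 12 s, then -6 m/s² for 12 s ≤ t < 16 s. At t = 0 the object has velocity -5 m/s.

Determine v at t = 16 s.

-35 m/s

Δv equals the area under the a-t graph; then v = v₀ + Δv.
0–5 s: -9 × 5 = -45 m/s
5–7 s: -3 × 2 = -6 m/s
7–12 s: 9 × 5 = 45 m/s
12–16 s: -6 × 4 = -24 m/s
Δv = -30 m/s, so v(16) = -5 + (-30) = -35 m/s.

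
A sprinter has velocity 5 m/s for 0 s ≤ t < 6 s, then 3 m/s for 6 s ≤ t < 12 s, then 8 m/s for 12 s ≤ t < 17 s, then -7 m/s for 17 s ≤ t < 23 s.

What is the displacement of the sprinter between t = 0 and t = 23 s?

46 m

Net displacement equals the area under the velocity-time graph (areas below the axis count negative).
0–6 s: 5 × 6 = 30 m
6–12 s: 3 × 6 = 18 m
12–17 s: 8 × 5 = 40 m
17–23 s: -7 × 6 = -42 m
Net displacement = 46 m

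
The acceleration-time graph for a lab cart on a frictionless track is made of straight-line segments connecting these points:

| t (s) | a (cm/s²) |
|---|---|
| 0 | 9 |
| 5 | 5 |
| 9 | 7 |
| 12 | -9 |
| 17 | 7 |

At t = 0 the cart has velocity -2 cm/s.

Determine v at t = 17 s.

Δv equals the area under the a-t graph; then v = v₀ + Δv.
0–5 s: ½(9 + 5)(5) = 35 cm/s
5–9 s: ½(5 + 7)(4) = 24 cm/s
9–12 s: ½(7 + -9)(3) = -3 cm/s
12–17 s: ½(-9 + 7)(5) = -5 cm/s
Δv = 51 cm/s, so v(17) = -2 + (51) = 49 cm/s.

49 cm/s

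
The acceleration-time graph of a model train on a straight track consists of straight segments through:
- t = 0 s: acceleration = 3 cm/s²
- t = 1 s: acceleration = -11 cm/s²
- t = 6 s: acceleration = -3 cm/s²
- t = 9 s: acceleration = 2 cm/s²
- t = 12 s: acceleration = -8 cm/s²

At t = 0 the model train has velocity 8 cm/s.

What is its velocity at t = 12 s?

Δv equals the area under the a-t graph; then v = v₀ + Δv.
0–1 s: ½(3 + -11)(1) = -4 cm/s
1–6 s: ½(-11 + -3)(5) = -35 cm/s
6–9 s: ½(-3 + 2)(3) = -1.5 cm/s
9–12 s: ½(2 + -8)(3) = -9 cm/s
Δv = -49.5 cm/s, so v(12) = 8 + (-49.5) = -41.5 cm/s.

-41.5 cm/s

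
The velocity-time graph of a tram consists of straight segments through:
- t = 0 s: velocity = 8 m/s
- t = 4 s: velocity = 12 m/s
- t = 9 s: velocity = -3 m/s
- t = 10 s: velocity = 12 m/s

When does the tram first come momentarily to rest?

t = 8 s

v changes sign on 4–9 s (from 12 to -3); the graph is linear there, so v = 0 at t = 4 + (-12)·(9 − 4)/(-3 − 12) = 8 s.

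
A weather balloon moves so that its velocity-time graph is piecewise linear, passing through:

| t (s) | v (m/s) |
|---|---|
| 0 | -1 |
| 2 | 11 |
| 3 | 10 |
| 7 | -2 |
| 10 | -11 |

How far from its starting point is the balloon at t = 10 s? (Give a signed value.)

Displacement is the signed area under the v-t curve.
0–2 s: ½(-1 + 11)(2) = 10 m
2–3 s: ½(11 + 10)(1) = 10.5 m
3–7 s: ½(10 + -2)(4) = 16 m
7–10 s: ½(-2 + -11)(3) = -19.5 m
Net displacement = 17 m

17 m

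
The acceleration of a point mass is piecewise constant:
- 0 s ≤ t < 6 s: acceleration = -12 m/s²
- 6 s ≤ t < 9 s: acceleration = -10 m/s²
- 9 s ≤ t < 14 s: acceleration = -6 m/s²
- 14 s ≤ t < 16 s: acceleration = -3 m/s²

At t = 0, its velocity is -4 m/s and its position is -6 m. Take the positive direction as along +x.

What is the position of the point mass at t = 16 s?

On each constant-a segment, Δv = aΔt and Δx = v₀Δt + ½aΔt²; chain segment to segment.
0–6 s: v starts -4 m/s; Δx = -4·6 + ½·-12·6² = -240 m; v ends -76 m/s.
6–9 s: v starts -76 m/s; Δx = -76·3 + ½·-10·3² = -273 m; v ends -106 m/s.
9–14 s: v starts -106 m/s; Δx = -106·5 + ½·-6·5² = -605 m; v ends -136 m/s.
14–16 s: v starts -136 m/s; Δx = -136·2 + ½·-3·2² = -278 m; v ends -142 m/s.
x(16) = -6 + Σ Δx = -1402 m.

-1402 m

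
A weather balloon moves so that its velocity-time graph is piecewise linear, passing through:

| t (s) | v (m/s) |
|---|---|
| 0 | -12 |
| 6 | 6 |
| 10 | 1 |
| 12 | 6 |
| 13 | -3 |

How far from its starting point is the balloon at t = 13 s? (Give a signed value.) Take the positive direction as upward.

4.5 m

Displacement is the signed area under the v-t curve.
0–6 s: ½(-12 + 6)(6) = -18 m
6–10 s: ½(6 + 1)(4) = 14 m
10–12 s: ½(1 + 6)(2) = 7 m
12–13 s: ½(6 + -3)(1) = 1.5 m
Net displacement = 4.5 m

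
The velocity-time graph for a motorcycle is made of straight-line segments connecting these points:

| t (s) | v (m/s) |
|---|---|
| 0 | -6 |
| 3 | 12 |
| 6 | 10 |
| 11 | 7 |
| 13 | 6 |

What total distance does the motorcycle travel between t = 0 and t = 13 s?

Total distance travelled is ∫|v| dt — sum the magnitudes of each area piece.
0–3 s: v = 0 at t = 1 s; triangle areas 3 + 12 = 15 m
3–6 s: |½(12 + 10)(3)| = 33 m
6–11 s: |½(10 + 7)(5)| = 42.5 m
11–13 s: |½(7 + 6)(2)| = 13 m
Total distance = 103.5 m

103.5 m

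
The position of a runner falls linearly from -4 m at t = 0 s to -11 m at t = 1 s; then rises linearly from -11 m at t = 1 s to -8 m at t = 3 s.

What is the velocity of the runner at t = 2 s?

1.5 m/s

Velocity is the slope of the x-t graph on 1–3 s: (-8 − -11)/(3 − 1) = 1.5 m/s.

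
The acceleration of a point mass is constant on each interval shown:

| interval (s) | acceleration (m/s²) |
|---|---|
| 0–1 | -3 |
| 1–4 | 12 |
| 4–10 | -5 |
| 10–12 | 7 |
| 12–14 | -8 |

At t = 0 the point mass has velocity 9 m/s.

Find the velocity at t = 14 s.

10 m/s

Δv equals the area under the a-t graph; then v = v₀ + Δv.
0–1 s: -3 × 1 = -3 m/s
1–4 s: 12 × 3 = 36 m/s
4–10 s: -5 × 6 = -30 m/s
10–12 s: 7 × 2 = 14 m/s
12–14 s: -8 × 2 = -16 m/s
Δv = 1 m/s, so v(14) = 9 + (1) = 10 m/s.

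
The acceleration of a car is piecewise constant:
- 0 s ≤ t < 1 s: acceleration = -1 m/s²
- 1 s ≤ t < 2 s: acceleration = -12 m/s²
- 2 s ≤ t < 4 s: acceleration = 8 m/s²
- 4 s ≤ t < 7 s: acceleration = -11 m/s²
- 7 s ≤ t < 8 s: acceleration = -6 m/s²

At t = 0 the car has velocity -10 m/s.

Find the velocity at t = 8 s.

-46 m/s

Δv equals the area under the a-t graph; then v = v₀ + Δv.
0–1 s: -1 × 1 = -1 m/s
1–2 s: -12 × 1 = -12 m/s
2–4 s: 8 × 2 = 16 m/s
4–7 s: -11 × 3 = -33 m/s
7–8 s: -6 × 1 = -6 m/s
Δv = -36 m/s, so v(8) = -10 + (-36) = -46 m/s.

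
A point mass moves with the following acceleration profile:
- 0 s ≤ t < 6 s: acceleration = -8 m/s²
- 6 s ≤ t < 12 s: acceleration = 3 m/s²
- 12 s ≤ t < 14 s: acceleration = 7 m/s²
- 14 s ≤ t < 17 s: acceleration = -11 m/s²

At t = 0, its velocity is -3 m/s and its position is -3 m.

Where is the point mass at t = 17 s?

On each constant-a segment, Δv = aΔt and Δx = v₀Δt + ½aΔt²; chain segment to segment.
0–6 s: v starts -3 m/s; Δx = -3·6 + ½·-8·6² = -162 m; v ends -51 m/s.
6–12 s: v starts -51 m/s; Δx = -51·6 + ½·3·6² = -252 m; v ends -33 m/s.
12–14 s: v starts -33 m/s; Δx = -33·2 + ½·7·2² = -52 m; v ends -19 m/s.
14–17 s: v starts -19 m/s; Δx = -19·3 + ½·-11·3² = -106.5 m; v ends -52 m/s.
x(17) = -3 + Σ Δx = -575.5 m.

-575.5 m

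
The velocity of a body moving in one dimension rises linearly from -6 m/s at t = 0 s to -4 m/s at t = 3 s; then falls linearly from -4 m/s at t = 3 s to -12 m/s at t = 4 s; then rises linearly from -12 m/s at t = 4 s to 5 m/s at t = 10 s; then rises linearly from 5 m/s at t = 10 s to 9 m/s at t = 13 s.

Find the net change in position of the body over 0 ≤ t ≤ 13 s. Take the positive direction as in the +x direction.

Displacement is the signed area under the v-t curve.
0–3 s: ½(-6 + -4)(3) = -15 m
3–4 s: ½(-4 + -12)(1) = -8 m
4–10 s: ½(-12 + 5)(6) = -21 m
10–13 s: ½(5 + 9)(3) = 21 m
Net displacement = -23 m

-23 m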